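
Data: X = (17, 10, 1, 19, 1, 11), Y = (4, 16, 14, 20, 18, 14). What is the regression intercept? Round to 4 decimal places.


a = ybar - b*xbar, where b = sum((xi-xbar)(yi-ybar)) / sum((xi-xbar)^2)
n = 6, xbar = 59/6 ≈ 9.833333, ybar = 86/6 = 43/3 ≈ 14.333333
Sxy = sum((xi-xbar)(yi-ybar)) = -155/3 ≈ -51.666667
Sxx = sum((xi-xbar)^2) = 1757/6 ≈ 292.833333
b = Sxy / Sxx = -310/1757 ≈ -0.176437
a = 14.333333 - (-0.176437) * 9.833333 = 28232/1757 ≈ 16.068298

16.0683


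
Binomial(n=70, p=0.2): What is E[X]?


E[X] = n*p = 70 * 0.2 = 14

14


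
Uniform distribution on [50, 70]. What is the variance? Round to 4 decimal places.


Var = (b-a)^2 / 12
(b-a)^2 = (70 - 50)^2 = 400
Var = 400/12 ≈ 33.333333

33.3333


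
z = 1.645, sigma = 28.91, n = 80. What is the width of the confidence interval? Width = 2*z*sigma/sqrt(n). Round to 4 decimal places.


width = 2*z*sigma/sqrt(n)
2*z*sigma = 2 * 1.645 * 28.91 = 95.1139
sqrt(80) ≈ 8.944272
width = 95.1139 / 8.944272 ≈ 10.634057

10.6341


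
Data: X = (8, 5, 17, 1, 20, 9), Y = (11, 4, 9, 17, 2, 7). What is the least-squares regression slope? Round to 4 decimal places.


b = sum((xi-xbar)(yi-ybar)) / sum((xi-xbar)^2)
n = 6, xbar = 60/6 = 10, ybar = 50/6 = 25/3 ≈ 8.333333
Sxy = sum((xi-xbar)(yi-ybar)) = -119
Sxx = sum((xi-xbar)^2) = 260
b = Sxy / Sxx = -119/260 ≈ -0.457692

-0.4577


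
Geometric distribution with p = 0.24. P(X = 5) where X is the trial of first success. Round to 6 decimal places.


P = (1-p)^(k-1) * p
(1-p)^(k-1) = 0.76^4 ≈ 0.3336218
P = 0.3336218 * 0.24 ≈ 0.08006922

0.080069


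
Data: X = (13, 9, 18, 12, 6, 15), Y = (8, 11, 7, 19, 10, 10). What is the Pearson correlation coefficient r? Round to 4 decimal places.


r = sum((xi-xbar)(yi-ybar)) / sqrt(sum((xi-xbar)^2) * sum((yi-ybar)^2))
n = 6, xbar = 73/6 ≈ 12.166667, ybar = 65/6 ≈ 10.833333
Sxy = sum((xi-xbar)(yi-ybar)) = -143/6 ≈ -23.833333
Sxx = sum((xi-xbar)^2) = 545/6 ≈ 90.833333
Syy = sum((yi-ybar)^2) = 545/6 ≈ 90.833333
sqrt(Sxx*Syy) = 545/6 ≈ 90.833333
r = Sxy / sqrt(Sxx*Syy) = -23.833333 / 90.833333 = -143/545 ≈ -0.262385

-0.2624


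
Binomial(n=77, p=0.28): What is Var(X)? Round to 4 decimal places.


Var = n*p*(1-p) = 77 * 0.28 * 0.72 = 15.5232

15.5232


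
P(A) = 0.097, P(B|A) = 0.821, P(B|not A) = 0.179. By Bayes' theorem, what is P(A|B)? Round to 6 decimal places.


P(A|B) = P(B|A)*P(A) / P(B), P(B) = P(B|A)*P(A) + P(B|not A)*P(not A)
P(B|A)*P(A) = 0.821 * 0.097 = 0.079637
P(B|not A)*P(not A) = 0.179 * 0.903 = 0.161637
P(B) = 0.079637 + 0.161637 = 0.241274
P(A|B) = 0.079637 / 0.241274 ≈ 0.33006872

0.330069


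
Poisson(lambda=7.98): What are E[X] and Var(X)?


E[X] = Var(X) = lambda = 7.98

7.98, 7.98


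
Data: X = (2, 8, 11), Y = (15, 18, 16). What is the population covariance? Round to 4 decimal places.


Cov = (1/n)*sum((xi-xbar)(yi-ybar))
n = 3, xbar = 21/3 = 7, ybar = 49/3 ≈ 16.333333
sum((xi-xbar)(yi-ybar)) = 7
Cov = 7 / 3 = 7/3 ≈ 2.333333

2.3333


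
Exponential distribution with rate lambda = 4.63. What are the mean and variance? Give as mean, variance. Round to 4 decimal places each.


mean = 1/lam, var = 1/lam^2
mean = 1 / 4.63 = 100/463 ≈ 0.215983
lam^2 = 4.63^2 = 21.4369
var = 1 / 21.4369 ≈ 0.046649

0.2160, 0.0466


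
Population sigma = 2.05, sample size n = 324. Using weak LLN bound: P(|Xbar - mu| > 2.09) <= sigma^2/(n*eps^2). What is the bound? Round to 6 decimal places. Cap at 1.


bound = min(1, sigma^2/(n*eps^2))
sigma^2 = 2.05^2 = 4.2025
n*eps^2 = 324 * 2.09^2 = 324 * 4.3681 = 1415.2644
sigma^2/(n*eps^2) = 4.2025 / 1415.2644 ≈ 0.00296941

0.002969


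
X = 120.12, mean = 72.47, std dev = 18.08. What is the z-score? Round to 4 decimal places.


z = (X - mu) / sigma
X - mu = 120.12 - 72.47 = 47.65
z = 47.65 / 18.08 = 4765/1808 ≈ 2.635509

2.6355


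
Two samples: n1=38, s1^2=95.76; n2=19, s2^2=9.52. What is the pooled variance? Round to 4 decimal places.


sp^2 = ((n1-1)*s1^2 + (n2-1)*s2^2)/(n1+n2-2)
(n1-1)*s1^2 = 37 * 95.76 = 3543.12
(n2-1)*s2^2 = 18 * 9.52 = 171.36
numerator = 3543.12 + 171.36 = 3714.48
n1+n2-2 = 55
sp^2 = 3714.48 / 55 = 67.536

67.5360


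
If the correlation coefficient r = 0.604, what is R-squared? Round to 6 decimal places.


R^2 = r^2 = (0.604)^2 = 0.364816

0.364816


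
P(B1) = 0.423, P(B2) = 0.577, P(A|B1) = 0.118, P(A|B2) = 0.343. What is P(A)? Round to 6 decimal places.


P(A) = P(A|B1)*P(B1) + P(A|B2)*P(B2)
P(A|B1)*P(B1) = 0.118 * 0.423 = 0.049914
P(A|B2)*P(B2) = 0.343 * 0.577 = 0.197911
P(A) = 0.049914 + 0.197911 = 0.247825

0.247825


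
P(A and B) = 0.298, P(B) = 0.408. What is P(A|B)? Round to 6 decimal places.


P(A|B) = P(A and B) / P(B) = 0.298 / 0.408 = 149/204 ≈ 0.73039216

0.730392


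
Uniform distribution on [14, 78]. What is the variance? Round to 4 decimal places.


Var = (b-a)^2 / 12
(b-a)^2 = (78 - 14)^2 = 4096
Var = 4096/12 ≈ 341.333333

341.3333


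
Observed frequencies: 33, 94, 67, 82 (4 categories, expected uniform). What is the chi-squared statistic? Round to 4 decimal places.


chi2 = sum((O-E)^2/E), E = total/4
total = 276, E = 276/4 = 69
(33 - 69)^2 / 69 = 1296 / 69 = 432/23 ≈ 18.782609
(94 - 69)^2 / 69 = 625 / 69 = 625/69 ≈ 9.057971
(67 - 69)^2 / 69 = 4 / 69 = 4/69 ≈ 0.057971
(82 - 69)^2 / 69 = 169 / 69 = 169/69 ≈ 2.449275
chi2 = 698/23 ≈ 30.347826

30.3478


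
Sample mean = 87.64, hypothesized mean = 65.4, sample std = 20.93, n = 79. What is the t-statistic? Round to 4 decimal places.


t = (xbar - mu0) / (s/sqrt(n))
xbar - mu0 = 87.64 - 65.4 = 22.24
sqrt(79) ≈ 8.88819442
s/sqrt(n) = 20.93 / 8.88819442 ≈ 2.35480898
t = 22.24 / 2.35480898 ≈ 9.444503

9.4445


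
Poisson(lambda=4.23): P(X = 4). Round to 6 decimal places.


P = e^(-lam) * lam^k / k!
e^(-4.23) ≈ 0.01455239
lam^k = 4.23^4 ≈ 320.155870
k! = 4! = 24
P = 0.01455239 * 320.155870 / 24 ≈ 0.194126

0.194126


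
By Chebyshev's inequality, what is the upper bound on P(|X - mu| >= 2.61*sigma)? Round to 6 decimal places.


P <= 1/k^2
k^2 = 2.61^2 = 6.8121
1/k^2 = 1 / 6.8121 ≈ 0.14679761

0.146798


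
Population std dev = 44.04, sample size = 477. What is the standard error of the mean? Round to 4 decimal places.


SE = sigma / sqrt(n)
sqrt(477) ≈ 21.840330
SE = 44.04 / 21.840330 ≈ 2.016453

2.0165


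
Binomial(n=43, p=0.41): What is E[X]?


E[X] = n*p = 43 * 0.41 = 17.63

17.63


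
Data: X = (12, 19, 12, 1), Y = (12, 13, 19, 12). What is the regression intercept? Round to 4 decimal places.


a = ybar - b*xbar, where b = sum((xi-xbar)(yi-ybar)) / sum((xi-xbar)^2)
n = 4, xbar = 44/4 = 11, ybar = 56/4 = 14
Sxy = sum((xi-xbar)(yi-ybar)) = 15
Sxx = sum((xi-xbar)^2) = 166
b = Sxy / Sxx = 15/166 ≈ 0.090361
a = 14 - 0.090361 * 11 = 2159/166 ≈ 13.006024

13.0060


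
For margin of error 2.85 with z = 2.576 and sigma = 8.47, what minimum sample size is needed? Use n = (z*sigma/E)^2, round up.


z*sigma/E = 2.576 * 8.47 / 2.85 ≈ 7.655691
(z*sigma/E)^2 ≈ 58.609608
round up: n = 59

59


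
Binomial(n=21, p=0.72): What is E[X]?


E[X] = n*p = 21 * 0.72 = 15.12

15.12


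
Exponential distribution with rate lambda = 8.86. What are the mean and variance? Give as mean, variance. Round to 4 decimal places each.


mean = 1/lam, var = 1/lam^2
mean = 1 / 8.86 = 50/443 ≈ 0.112867
lam^2 = 8.86^2 = 78.4996
var = 1 / 78.4996 ≈ 0.012739

0.1129, 0.0127


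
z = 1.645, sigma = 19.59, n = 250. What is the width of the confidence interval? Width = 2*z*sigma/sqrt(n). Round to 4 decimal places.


width = 2*z*sigma/sqrt(n)
2*z*sigma = 2 * 1.645 * 19.59 = 64.4511
sqrt(250) ≈ 15.811388
width = 64.4511 / 15.811388 ≈ 4.076245

4.0762


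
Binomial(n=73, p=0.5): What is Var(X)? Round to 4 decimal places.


Var = n*p*(1-p) = 73 * 0.5 * 0.5 = 18.25

18.2500


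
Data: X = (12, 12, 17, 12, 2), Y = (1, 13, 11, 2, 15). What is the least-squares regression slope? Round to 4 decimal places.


b = sum((xi-xbar)(yi-ybar)) / sum((xi-xbar)^2)
n = 5, xbar = 55/5 = 11, ybar = 42/5 = 8.4
Sxy = sum((xi-xbar)(yi-ybar)) = -53
Sxx = sum((xi-xbar)^2) = 120
b = Sxy / Sxx = -53/120 ≈ -0.441667

-0.4417


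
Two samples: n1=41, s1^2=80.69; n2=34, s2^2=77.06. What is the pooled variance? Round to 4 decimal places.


sp^2 = ((n1-1)*s1^2 + (n2-1)*s2^2)/(n1+n2-2)
(n1-1)*s1^2 = 40 * 80.69 = 3227.6
(n2-1)*s2^2 = 33 * 77.06 = 2542.98
numerator = 3227.6 + 2542.98 = 5770.58
n1+n2-2 = 73
sp^2 = 5770.58 / 73 = 288529/3650 ≈ 79.049041

79.0490


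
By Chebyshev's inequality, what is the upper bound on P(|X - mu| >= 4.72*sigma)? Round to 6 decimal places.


P <= 1/k^2
k^2 = 4.72^2 = 22.2784
1/k^2 = 1 / 22.2784 ≈ 0.04488653

0.044887


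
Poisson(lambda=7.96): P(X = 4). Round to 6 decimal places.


P = e^(-lam) * lam^k / k!
e^(-7.96) ≈ 0.0003491531
lam^k = 7.96^4 ≈ 4014.692355
k! = 4! = 24
P = 0.0003491531 * 4014.692355 / 24 ≈ 0.058406

0.058406


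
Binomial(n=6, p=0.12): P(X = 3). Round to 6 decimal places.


P = C(n,k) * p^k * (1-p)^(n-k)
C(6,3) = 20
p^k = 0.12^3 = 0.001728
(1-p)^(n-k) = 0.88^3 = 0.681472
P = 20 * 0.001728 * 0.681472 ≈ 0.023552

0.023552


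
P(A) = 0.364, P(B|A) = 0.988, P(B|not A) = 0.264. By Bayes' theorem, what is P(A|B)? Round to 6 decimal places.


P(A|B) = P(B|A)*P(A) / P(B), P(B) = P(B|A)*P(A) + P(B|not A)*P(not A)
P(B|A)*P(A) = 0.988 * 0.364 = 0.359632
P(B|not A)*P(not A) = 0.264 * 0.636 = 0.167904
P(B) = 0.359632 + 0.167904 = 0.527536
P(A|B) = 0.359632 / 0.527536 ≈ 0.68172030

0.681720


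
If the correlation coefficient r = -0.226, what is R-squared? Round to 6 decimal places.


R^2 = r^2 = (-0.226)^2 = 0.051076

0.051076


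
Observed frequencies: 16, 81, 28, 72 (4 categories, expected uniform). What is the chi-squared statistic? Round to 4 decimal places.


chi2 = sum((O-E)^2/E), E = total/4
total = 197, E = 197/4 = 49.25
(16 - 49.25)^2 / 49.25 = 1105.5625 / 49.25 = 17689/788 ≈ 22.447970
(81 - 49.25)^2 / 49.25 = 1008.0625 / 49.25 = 16129/788 ≈ 20.468274
(28 - 49.25)^2 / 49.25 = 451.5625 / 49.25 = 7225/788 ≈ 9.168782
(72 - 49.25)^2 / 49.25 = 517.5625 / 49.25 = 8281/788 ≈ 10.508883
chi2 = 12331/197 ≈ 62.593909

62.5939


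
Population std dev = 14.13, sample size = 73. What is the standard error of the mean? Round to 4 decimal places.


SE = sigma / sqrt(n)
sqrt(73) ≈ 8.544004
SE = 14.13 / 8.544004 ≈ 1.653791

1.6538


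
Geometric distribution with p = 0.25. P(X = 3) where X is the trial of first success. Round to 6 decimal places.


P = (1-p)^(k-1) * p
(1-p)^(k-1) = 0.75^2 = 0.5625
P = 0.5625 * 0.25 = 0.140625

0.140625


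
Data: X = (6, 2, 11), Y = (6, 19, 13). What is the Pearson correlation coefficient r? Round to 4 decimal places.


r = sum((xi-xbar)(yi-ybar)) / sqrt(sum((xi-xbar)^2) * sum((yi-ybar)^2))
n = 3, xbar = 19/3 ≈ 6.333333, ybar = 38/3 ≈ 12.666667
Sxy = sum((xi-xbar)(yi-ybar)) = -71/3 ≈ -23.666667
Sxx = sum((xi-xbar)^2) = 122/3 ≈ 40.666667
Syy = sum((yi-ybar)^2) = 254/3 ≈ 84.666667
sqrt(Sxx*Syy) ≈ 58.678029
r = Sxy / sqrt(Sxx*Syy) = -23.666667 / 58.678029 ≈ -0.403331

-0.4033


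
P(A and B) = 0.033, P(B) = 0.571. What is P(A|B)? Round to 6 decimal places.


P(A|B) = P(A and B) / P(B) = 0.033 / 0.571 = 33/571 ≈ 0.05779335

0.057793


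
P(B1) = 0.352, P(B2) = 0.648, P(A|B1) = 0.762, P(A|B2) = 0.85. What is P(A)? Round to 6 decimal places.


P(A) = P(A|B1)*P(B1) + P(A|B2)*P(B2)
P(A|B1)*P(B1) = 0.762 * 0.352 = 0.268224
P(A|B2)*P(B2) = 0.85 * 0.648 = 0.5508
P(A) = 0.268224 + 0.5508 = 0.819024

0.819024


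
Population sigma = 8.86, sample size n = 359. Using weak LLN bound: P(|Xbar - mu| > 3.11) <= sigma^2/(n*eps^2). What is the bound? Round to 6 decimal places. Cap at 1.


bound = min(1, sigma^2/(n*eps^2))
sigma^2 = 8.86^2 = 78.4996
n*eps^2 = 359 * 3.11^2 = 359 * 9.6721 = 3472.2839
sigma^2/(n*eps^2) = 78.4996 / 3472.2839 ≈ 0.02260748

0.022607


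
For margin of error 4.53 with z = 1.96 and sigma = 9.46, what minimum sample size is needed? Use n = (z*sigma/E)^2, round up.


z*sigma/E = 1.96 * 9.46 / 4.53 ≈ 4.093068
(z*sigma/E)^2 ≈ 16.753209
round up: n = 17

17


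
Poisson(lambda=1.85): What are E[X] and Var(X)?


E[X] = Var(X) = lambda = 1.85

1.85, 1.85


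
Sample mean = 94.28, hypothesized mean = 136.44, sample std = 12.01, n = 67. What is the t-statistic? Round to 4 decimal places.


t = (xbar - mu0) / (s/sqrt(n))
xbar - mu0 = 94.28 - 136.44 = -42.16
sqrt(67) ≈ 8.18535277
s/sqrt(n) = 12.01 / 8.18535277 ≈ 1.46725503
t = -42.16 / 1.46725503 ≈ -28.733928

-28.7339


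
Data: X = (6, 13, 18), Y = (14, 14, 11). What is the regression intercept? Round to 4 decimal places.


a = ybar - b*xbar, where b = sum((xi-xbar)(yi-ybar)) / sum((xi-xbar)^2)
n = 3, xbar = 37/3 ≈ 12.333333, ybar = 39/3 = 13
Sxy = sum((xi-xbar)(yi-ybar)) = -17
Sxx = sum((xi-xbar)^2) = 218/3 ≈ 72.666667
b = Sxy / Sxx = -51/218 ≈ -0.233945
a = 13 - (-0.233945) * 12.333333 = 3463/218 ≈ 15.885321

15.8853


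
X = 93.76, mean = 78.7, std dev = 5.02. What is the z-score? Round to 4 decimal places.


z = (X - mu) / sigma
X - mu = 93.76 - 78.7 = 15.06
z = 15.06 / 5.02 = 3

3.0000


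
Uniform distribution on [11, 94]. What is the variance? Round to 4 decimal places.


Var = (b-a)^2 / 12
(b-a)^2 = (94 - 11)^2 = 6889
Var = 6889/12 ≈ 574.083333

574.0833


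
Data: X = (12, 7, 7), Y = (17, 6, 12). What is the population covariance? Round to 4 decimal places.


Cov = (1/n)*sum((xi-xbar)(yi-ybar))
n = 3, xbar = 26/3 ≈ 8.666667, ybar = 35/3 ≈ 11.666667
sum((xi-xbar)(yi-ybar)) = 80/3 ≈ 26.666667
Cov = 26.666667 / 3 = 80/9 ≈ 8.888889

8.8889


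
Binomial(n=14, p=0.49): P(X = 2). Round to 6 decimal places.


P = C(n,k) * p^k * (1-p)^(n-k)
C(14,2) = 91
p^k = 0.49^2 = 0.2401
(1-p)^(n-k) = 0.51^12 ≈ 0.0003096293
P = 91 * 0.2401 * 0.0003096293 ≈ 0.006765

0.006765


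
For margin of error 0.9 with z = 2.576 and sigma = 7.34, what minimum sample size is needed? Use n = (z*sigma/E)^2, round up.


z*sigma/E = 2.576 * 7.34 / 0.9 = 118174/5625 ≈ 21.008711
(z*sigma/E)^2 ≈ 441.365943
round up: n = 442

442


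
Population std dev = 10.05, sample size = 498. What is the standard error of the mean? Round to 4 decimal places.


SE = sigma / sqrt(n)
sqrt(498) ≈ 22.315914
SE = 10.05 / 22.315914 ≈ 0.450351

0.4504


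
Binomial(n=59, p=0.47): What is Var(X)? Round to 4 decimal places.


Var = n*p*(1-p) = 59 * 0.47 * 0.53 = 14.6969

14.6969


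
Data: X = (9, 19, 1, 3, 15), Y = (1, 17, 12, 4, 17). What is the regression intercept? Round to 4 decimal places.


a = ybar - b*xbar, where b = sum((xi-xbar)(yi-ybar)) / sum((xi-xbar)^2)
n = 5, xbar = 47/5 = 9.4, ybar = 51/5 = 10.2
Sxy = sum((xi-xbar)(yi-ybar)) = 131.6
Sxx = sum((xi-xbar)^2) = 235.2
b = Sxy / Sxx = 47/84 ≈ 0.559524
a = 10.2 - 0.559524 * 9.4 = 415/84 ≈ 4.940476

4.9405


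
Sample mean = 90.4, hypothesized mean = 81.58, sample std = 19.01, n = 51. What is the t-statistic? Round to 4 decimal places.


t = (xbar - mu0) / (s/sqrt(n))
xbar - mu0 = 90.4 - 81.58 = 8.82
sqrt(51) ≈ 7.14142843
s/sqrt(n) = 19.01 / 7.14142843 ≈ 2.66193244
t = 8.82 / 2.66193244 ≈ 3.313382

3.3134


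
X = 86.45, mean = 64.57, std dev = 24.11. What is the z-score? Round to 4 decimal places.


z = (X - mu) / sigma
X - mu = 86.45 - 64.57 = 21.88
z = 21.88 / 24.11 = 2188/2411 ≈ 0.907507

0.9075


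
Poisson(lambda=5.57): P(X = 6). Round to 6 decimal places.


P = e^(-lam) * lam^k / k!
e^(-5.57) ≈ 0.003810480
lam^k = 5.57^6 ≈ 29862.844376
k! = 6! = 720
P = 0.003810480 * 29862.844376 / 720 ≈ 0.158044

0.158044


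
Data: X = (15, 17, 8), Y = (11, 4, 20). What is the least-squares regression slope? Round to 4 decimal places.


b = sum((xi-xbar)(yi-ybar)) / sum((xi-xbar)^2)
n = 3, xbar = 40/3 ≈ 13.333333, ybar = 35/3 ≈ 11.666667
Sxy = sum((xi-xbar)(yi-ybar)) = -221/3 ≈ -73.666667
Sxx = sum((xi-xbar)^2) = 134/3 ≈ 44.666667
b = Sxy / Sxx = -221/134 ≈ -1.649254

-1.6493


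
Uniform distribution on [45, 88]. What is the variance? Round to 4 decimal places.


Var = (b-a)^2 / 12
(b-a)^2 = (88 - 45)^2 = 1849
Var = 1849/12 ≈ 154.083333

154.0833


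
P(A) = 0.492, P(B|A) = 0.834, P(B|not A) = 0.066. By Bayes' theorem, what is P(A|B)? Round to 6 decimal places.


P(A|B) = P(B|A)*P(A) / P(B), P(B) = P(B|A)*P(A) + P(B|not A)*P(not A)
P(B|A)*P(A) = 0.834 * 0.492 = 0.410328
P(B|not A)*P(not A) = 0.066 * 0.508 = 0.033528
P(B) = 0.410328 + 0.033528 = 0.443856
P(A|B) = 0.410328 / 0.443856 ≈ 0.92446199

0.924462


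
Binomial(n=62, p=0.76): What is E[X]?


E[X] = n*p = 62 * 0.76 = 47.12

47.12


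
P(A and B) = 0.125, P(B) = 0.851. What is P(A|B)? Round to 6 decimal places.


P(A|B) = P(A and B) / P(B) = 0.125 / 0.851 = 125/851 ≈ 0.14688602

0.146886


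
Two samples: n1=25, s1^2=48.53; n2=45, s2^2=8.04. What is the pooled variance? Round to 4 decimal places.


sp^2 = ((n1-1)*s1^2 + (n2-1)*s2^2)/(n1+n2-2)
(n1-1)*s1^2 = 24 * 48.53 = 1164.72
(n2-1)*s2^2 = 44 * 8.04 = 353.76
numerator = 1164.72 + 353.76 = 1518.48
n1+n2-2 = 68
sp^2 = 1518.48 / 68 = 18981/850 ≈ 22.330588

22.3306


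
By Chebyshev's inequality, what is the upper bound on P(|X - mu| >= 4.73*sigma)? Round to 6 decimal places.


P <= 1/k^2
k^2 = 4.73^2 = 22.3729
1/k^2 = 1 / 22.3729 ≈ 0.04469693

0.044697


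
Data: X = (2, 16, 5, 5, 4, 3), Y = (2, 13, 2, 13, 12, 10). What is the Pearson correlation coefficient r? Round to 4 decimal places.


r = sum((xi-xbar)(yi-ybar)) / sqrt(sum((xi-xbar)^2) * sum((yi-ybar)^2))
n = 6, xbar = 35/6 ≈ 5.833333, ybar = 52/6 = 26/3 ≈ 8.666667
Sxy = sum((xi-xbar)(yi-ybar)) = 185/3 ≈ 61.666667
Sxx = sum((xi-xbar)^2) = 785/6 ≈ 130.833333
Syy = sum((yi-ybar)^2) = 418/3 ≈ 139.333333
sqrt(Sxx*Syy) ≈ 135.016460
r = Sxy / sqrt(Sxx*Syy) = 61.666667 / 135.016460 ≈ 0.456734

0.4567


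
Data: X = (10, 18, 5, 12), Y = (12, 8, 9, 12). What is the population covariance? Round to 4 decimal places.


Cov = (1/n)*sum((xi-xbar)(yi-ybar))
n = 4, xbar = 45/4 = 11.25, ybar = 41/4 = 10.25
sum((xi-xbar)(yi-ybar)) = -8.25
Cov = -8.25 / 4 = -2.0625

-2.0625


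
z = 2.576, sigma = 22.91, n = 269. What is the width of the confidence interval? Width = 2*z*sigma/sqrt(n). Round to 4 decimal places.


width = 2*z*sigma/sqrt(n)
2*z*sigma = 2 * 2.576 * 22.91 = 118.03232
sqrt(269) ≈ 16.401219
width = 118.03232 / 16.401219 ≈ 7.196558

7.1966


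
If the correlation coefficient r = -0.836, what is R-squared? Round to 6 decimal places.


R^2 = r^2 = (-0.836)^2 = 0.698896

0.698896


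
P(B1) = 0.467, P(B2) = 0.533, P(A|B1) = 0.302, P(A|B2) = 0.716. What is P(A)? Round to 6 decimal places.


P(A) = P(A|B1)*P(B1) + P(A|B2)*P(B2)
P(A|B1)*P(B1) = 0.302 * 0.467 = 0.141034
P(A|B2)*P(B2) = 0.716 * 0.533 = 0.381628
P(A) = 0.141034 + 0.381628 = 0.522662

0.522662


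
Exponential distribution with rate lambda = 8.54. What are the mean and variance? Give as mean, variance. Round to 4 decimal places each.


mean = 1/lam, var = 1/lam^2
mean = 1 / 8.54 = 50/427 ≈ 0.117096
lam^2 = 8.54^2 = 72.9316
var = 1 / 72.9316 ≈ 0.013711

0.1171, 0.0137


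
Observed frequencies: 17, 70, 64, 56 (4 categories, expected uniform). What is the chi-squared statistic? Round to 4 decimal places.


chi2 = sum((O-E)^2/E), E = total/4
total = 207, E = 207/4 = 51.75
(17 - 51.75)^2 / 51.75 = 1207.5625 / 51.75 = 19321/828 ≈ 23.334541
(70 - 51.75)^2 / 51.75 = 333.0625 / 51.75 = 5329/828 ≈ 6.435990
(64 - 51.75)^2 / 51.75 = 150.0625 / 51.75 = 2401/828 ≈ 2.899758
(56 - 51.75)^2 / 51.75 = 18.0625 / 51.75 = 289/828 ≈ 0.349034
chi2 = 6835/207 ≈ 33.019324

33.0193


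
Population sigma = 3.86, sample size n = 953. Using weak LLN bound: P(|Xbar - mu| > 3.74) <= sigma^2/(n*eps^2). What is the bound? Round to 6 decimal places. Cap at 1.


bound = min(1, sigma^2/(n*eps^2))
sigma^2 = 3.86^2 = 14.8996
n*eps^2 = 953 * 3.74^2 = 953 * 13.9876 = 13330.1828
sigma^2/(n*eps^2) = 14.8996 / 13330.1828 ≈ 0.00111773

0.001118


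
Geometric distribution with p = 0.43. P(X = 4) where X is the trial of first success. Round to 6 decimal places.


P = (1-p)^(k-1) * p
(1-p)^(k-1) = 0.57^3 = 0.185193
P = 0.185193 * 0.43 = 0.07963299

0.079633


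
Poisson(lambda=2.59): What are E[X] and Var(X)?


E[X] = Var(X) = lambda = 2.59

2.59, 2.59


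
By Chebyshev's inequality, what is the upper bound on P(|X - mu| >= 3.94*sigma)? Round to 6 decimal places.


P <= 1/k^2
k^2 = 3.94^2 = 15.5236
1/k^2 = 1 / 15.5236 ≈ 0.06441805

0.064418


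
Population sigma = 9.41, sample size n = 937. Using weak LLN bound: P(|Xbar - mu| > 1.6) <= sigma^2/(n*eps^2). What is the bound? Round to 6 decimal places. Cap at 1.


bound = min(1, sigma^2/(n*eps^2))
sigma^2 = 9.41^2 = 88.5481
n*eps^2 = 937 * 1.6^2 = 937 * 2.56 = 2398.72
sigma^2/(n*eps^2) = 88.5481 / 2398.72 ≈ 0.03691473

0.036915


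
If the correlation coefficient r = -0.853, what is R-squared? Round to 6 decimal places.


R^2 = r^2 = (-0.853)^2 = 0.727609

0.727609


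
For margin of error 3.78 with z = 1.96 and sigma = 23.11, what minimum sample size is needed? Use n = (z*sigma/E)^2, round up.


z*sigma/E = 1.96 * 23.11 / 3.78 = 16177/1350 ≈ 11.982963
(z*sigma/E)^2 ≈ 143.591401
round up: n = 144

144


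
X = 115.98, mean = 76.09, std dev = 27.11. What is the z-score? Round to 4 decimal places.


z = (X - mu) / sigma
X - mu = 115.98 - 76.09 = 39.89
z = 39.89 / 27.11 = 3989/2711 ≈ 1.471413

1.4714


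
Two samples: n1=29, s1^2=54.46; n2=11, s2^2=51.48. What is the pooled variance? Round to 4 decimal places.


sp^2 = ((n1-1)*s1^2 + (n2-1)*s2^2)/(n1+n2-2)
(n1-1)*s1^2 = 28 * 54.46 = 1524.88
(n2-1)*s2^2 = 10 * 51.48 = 514.8
numerator = 1524.88 + 514.8 = 2039.68
n1+n2-2 = 38
sp^2 = 2039.68 / 38 = 25496/475 ≈ 53.675789

53.6758


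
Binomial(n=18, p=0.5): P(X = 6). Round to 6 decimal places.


P = C(n,k) * p^k * (1-p)^(n-k)
C(18,6) = 18564
p^k = 0.5^6 = 0.015625
(1-p)^(n-k) = 0.5^12 = 1/4096 ≈ 0.0002441406
P = 18564 * 0.015625 * 0.0002441406 ≈ 0.070816

0.070816


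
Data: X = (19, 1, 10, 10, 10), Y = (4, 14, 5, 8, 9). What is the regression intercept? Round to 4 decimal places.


a = ybar - b*xbar, where b = sum((xi-xbar)(yi-ybar)) / sum((xi-xbar)^2)
n = 5, xbar = 50/5 = 10, ybar = 40/5 = 8
Sxy = sum((xi-xbar)(yi-ybar)) = -90
Sxx = sum((xi-xbar)^2) = 162
b = Sxy / Sxx = -5/9 ≈ -0.555556
a = 8 - (-0.555556) * 10 = 122/9 ≈ 13.555556

13.5556


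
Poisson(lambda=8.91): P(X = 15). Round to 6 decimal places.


P = e^(-lam) * lam^k / k!
e^(-8.91) ≈ 0.0001350318
lam^k = 8.91^15 ≈ 177078388304556.011537
k! = 15! = 1307674368000
P = 0.0001350318 * 177078388304556.011537 / 1307674368000 ≈ 0.018285

0.018285


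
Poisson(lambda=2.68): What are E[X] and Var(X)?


E[X] = Var(X) = lambda = 2.68

2.68, 2.68


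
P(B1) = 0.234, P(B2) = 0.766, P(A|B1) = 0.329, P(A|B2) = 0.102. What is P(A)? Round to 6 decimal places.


P(A) = P(A|B1)*P(B1) + P(A|B2)*P(B2)
P(A|B1)*P(B1) = 0.329 * 0.234 = 0.076986
P(A|B2)*P(B2) = 0.102 * 0.766 = 0.078132
P(A) = 0.076986 + 0.078132 = 0.155118

0.155118


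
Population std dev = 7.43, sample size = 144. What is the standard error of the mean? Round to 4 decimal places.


SE = sigma / sqrt(n)
sqrt(144) = 12
SE = 7.43 / 12 = 743/1200 ≈ 0.619167

0.6192


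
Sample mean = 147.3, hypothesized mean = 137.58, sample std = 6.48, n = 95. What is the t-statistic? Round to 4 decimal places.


t = (xbar - mu0) / (s/sqrt(n))
xbar - mu0 = 147.3 - 137.58 = 9.72
sqrt(95) ≈ 9.74679434
s/sqrt(n) = 6.48 / 9.74679434 ≈ 0.66483397
t = 9.72 / 0.66483397 ≈ 14.620192

14.6202


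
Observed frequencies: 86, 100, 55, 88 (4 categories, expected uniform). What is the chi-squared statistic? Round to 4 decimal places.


chi2 = sum((O-E)^2/E), E = total/4
total = 329, E = 329/4 = 82.25
(86 - 82.25)^2 / 82.25 = 14.0625 / 82.25 = 225/1316 ≈ 0.170973
(100 - 82.25)^2 / 82.25 = 315.0625 / 82.25 = 5041/1316 ≈ 3.830547
(55 - 82.25)^2 / 82.25 = 742.5625 / 82.25 = 11881/1316 ≈ 9.028116
(88 - 82.25)^2 / 82.25 = 33.0625 / 82.25 = 529/1316 ≈ 0.401976
chi2 = 4419/329 ≈ 13.431611

13.4316


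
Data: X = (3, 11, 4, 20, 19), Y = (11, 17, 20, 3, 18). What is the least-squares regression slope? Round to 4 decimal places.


b = sum((xi-xbar)(yi-ybar)) / sum((xi-xbar)^2)
n = 5, xbar = 57/5 = 11.4, ybar = 69/5 = 13.8
Sxy = sum((xi-xbar)(yi-ybar)) = -84.6
Sxx = sum((xi-xbar)^2) = 257.2
b = Sxy / Sxx = -423/1286 ≈ -0.328927

-0.3289


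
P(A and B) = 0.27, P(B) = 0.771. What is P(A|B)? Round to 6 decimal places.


P(A|B) = P(A and B) / P(B) = 0.27 / 0.771 = 90/257 ≈ 0.35019455

0.350195


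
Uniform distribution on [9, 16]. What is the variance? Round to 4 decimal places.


Var = (b-a)^2 / 12
(b-a)^2 = (16 - 9)^2 = 49
Var = 49/12 ≈ 4.083333

4.0833


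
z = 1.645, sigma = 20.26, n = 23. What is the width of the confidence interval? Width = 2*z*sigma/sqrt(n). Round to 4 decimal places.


width = 2*z*sigma/sqrt(n)
2*z*sigma = 2 * 1.645 * 20.26 = 66.6554
sqrt(23) ≈ 4.795832
width = 66.6554 / 4.795832 ≈ 13.898612

13.8986


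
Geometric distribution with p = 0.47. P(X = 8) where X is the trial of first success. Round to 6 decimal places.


P = (1-p)^(k-1) * p
(1-p)^(k-1) = 0.53^7 ≈ 0.01174711
P = 0.01174711 * 0.47 ≈ 0.005521142

0.005521


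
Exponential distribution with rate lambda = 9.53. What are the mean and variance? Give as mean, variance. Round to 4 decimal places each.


mean = 1/lam, var = 1/lam^2
mean = 1 / 9.53 = 100/953 ≈ 0.104932
lam^2 = 9.53^2 = 90.8209
var = 1 / 90.8209 ≈ 0.011011

0.1049, 0.0110


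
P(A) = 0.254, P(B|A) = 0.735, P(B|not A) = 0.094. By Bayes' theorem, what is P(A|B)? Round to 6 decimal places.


P(A|B) = P(B|A)*P(A) / P(B), P(B) = P(B|A)*P(A) + P(B|not A)*P(not A)
P(B|A)*P(A) = 0.735 * 0.254 = 0.18669
P(B|not A)*P(not A) = 0.094 * 0.746 = 0.070124
P(B) = 0.18669 + 0.070124 = 0.256814
P(A|B) = 0.18669 / 0.256814 ≈ 0.72694635

0.726946


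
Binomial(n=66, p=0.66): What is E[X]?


E[X] = n*p = 66 * 0.66 = 43.56

43.56


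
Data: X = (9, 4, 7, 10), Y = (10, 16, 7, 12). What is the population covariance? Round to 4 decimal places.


Cov = (1/n)*sum((xi-xbar)(yi-ybar))
n = 4, xbar = 30/4 = 7.5, ybar = 45/4 = 11.25
sum((xi-xbar)(yi-ybar)) = -14.5
Cov = -14.5 / 4 = -3.625

-3.6250


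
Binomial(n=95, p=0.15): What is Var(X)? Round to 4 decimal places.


Var = n*p*(1-p) = 95 * 0.15 * 0.85 = 12.1125

12.1125


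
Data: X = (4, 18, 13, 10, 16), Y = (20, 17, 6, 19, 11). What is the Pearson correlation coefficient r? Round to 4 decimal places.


r = sum((xi-xbar)(yi-ybar)) / sqrt(sum((xi-xbar)^2) * sum((yi-ybar)^2))
n = 5, xbar = 61/5 = 12.2, ybar = 73/5 = 14.6
Sxy = sum((xi-xbar)(yi-ybar)) = -60.6
Sxx = sum((xi-xbar)^2) = 120.8
Syy = sum((yi-ybar)^2) = 141.2
sqrt(Sxx*Syy) ≈ 130.602297
r = Sxy / sqrt(Sxx*Syy) = -60.6 / 130.602297 ≈ -0.464004

-0.4640


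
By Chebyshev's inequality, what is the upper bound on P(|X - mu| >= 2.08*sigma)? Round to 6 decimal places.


P <= 1/k^2
k^2 = 2.08^2 = 4.3264
1/k^2 = 1 / 4.3264 = 625/2704 ≈ 0.23113905

0.231139


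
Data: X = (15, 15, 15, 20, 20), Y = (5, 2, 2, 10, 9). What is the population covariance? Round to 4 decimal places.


Cov = (1/n)*sum((xi-xbar)(yi-ybar))
n = 5, xbar = 85/5 = 17, ybar = 28/5 = 5.6
sum((xi-xbar)(yi-ybar)) = 39
Cov = 39 / 5 = 7.8

7.8000


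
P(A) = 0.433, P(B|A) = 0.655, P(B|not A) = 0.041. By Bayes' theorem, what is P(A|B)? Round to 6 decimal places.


P(A|B) = P(B|A)*P(A) / P(B), P(B) = P(B|A)*P(A) + P(B|not A)*P(not A)
P(B|A)*P(A) = 0.655 * 0.433 = 0.283615
P(B|not A)*P(not A) = 0.041 * 0.567 = 0.023247
P(B) = 0.283615 + 0.023247 = 0.306862
P(A|B) = 0.283615 / 0.306862 ≈ 0.92424282

0.924243


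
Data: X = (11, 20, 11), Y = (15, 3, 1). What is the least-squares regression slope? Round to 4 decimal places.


b = sum((xi-xbar)(yi-ybar)) / sum((xi-xbar)^2)
n = 3, xbar = 42/3 = 14, ybar = 19/3 ≈ 6.333333
Sxy = sum((xi-xbar)(yi-ybar)) = -30
Sxx = sum((xi-xbar)^2) = 54
b = Sxy / Sxx = -5/9 ≈ -0.555556

-0.5556


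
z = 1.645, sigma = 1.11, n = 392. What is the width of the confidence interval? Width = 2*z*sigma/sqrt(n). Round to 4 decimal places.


width = 2*z*sigma/sqrt(n)
2*z*sigma = 2 * 1.645 * 1.11 = 3.6519
sqrt(392) ≈ 19.798990
width = 3.6519 / 19.798990 ≈ 0.184449

0.1844


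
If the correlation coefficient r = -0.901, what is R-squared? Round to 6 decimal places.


R^2 = r^2 = (-0.901)^2 = 0.811801

0.811801


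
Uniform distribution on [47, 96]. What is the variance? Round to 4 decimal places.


Var = (b-a)^2 / 12
(b-a)^2 = (96 - 47)^2 = 2401
Var = 2401/12 ≈ 200.083333

200.0833


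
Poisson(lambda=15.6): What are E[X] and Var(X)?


E[X] = Var(X) = lambda = 15.6

15.6, 15.6


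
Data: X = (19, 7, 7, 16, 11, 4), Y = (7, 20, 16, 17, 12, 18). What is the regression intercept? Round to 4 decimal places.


a = ybar - b*xbar, where b = sum((xi-xbar)(yi-ybar)) / sum((xi-xbar)^2)
n = 6, xbar = 64/6 = 32/3 ≈ 10.666667, ybar = 90/6 = 15
Sxy = sum((xi-xbar)(yi-ybar)) = -99
Sxx = sum((xi-xbar)^2) = 508/3 ≈ 169.333333
b = Sxy / Sxx = -297/508 ≈ -0.584646
a = 15 - (-0.584646) * 10.666667 = 2697/127 ≈ 21.236220

21.2362


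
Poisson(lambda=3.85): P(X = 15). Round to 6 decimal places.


P = e^(-lam) * lam^k / k!
e^(-3.85) ≈ 0.02127974
lam^k = 3.85^15 ≈ 605216754.962085
k! = 15! = 1307674368000
P = 0.02127974 * 605216754.962085 / 1307674368000 ≈ 0.000010

0.000010


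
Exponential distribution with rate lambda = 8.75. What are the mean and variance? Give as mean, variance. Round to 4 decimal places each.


mean = 1/lam, var = 1/lam^2
mean = 1 / 8.75 = 4/35 ≈ 0.114286
lam^2 = 8.75^2 = 76.5625
var = 1 / 76.5625 = 16/1225 ≈ 0.013061

0.1143, 0.0131


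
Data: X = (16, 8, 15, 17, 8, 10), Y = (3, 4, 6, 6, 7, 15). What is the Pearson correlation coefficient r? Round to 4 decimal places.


r = sum((xi-xbar)(yi-ybar)) / sqrt(sum((xi-xbar)^2) * sum((yi-ybar)^2))
n = 6, xbar = 74/6 = 37/3 ≈ 12.333333, ybar = 41/6 ≈ 6.833333
Sxy = sum((xi-xbar)(yi-ybar)) = -83/3 ≈ -27.666667
Sxx = sum((xi-xbar)^2) = 256/3 ≈ 85.333333
Syy = sum((yi-ybar)^2) = 545/6 ≈ 90.833333
sqrt(Sxx*Syy) ≈ 88.040395
r = Sxy / sqrt(Sxx*Syy) = -27.666667 / 88.040395 ≈ -0.314250

-0.3142


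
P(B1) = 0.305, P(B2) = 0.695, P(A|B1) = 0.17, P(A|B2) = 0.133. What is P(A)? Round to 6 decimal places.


P(A) = P(A|B1)*P(B1) + P(A|B2)*P(B2)
P(A|B1)*P(B1) = 0.17 * 0.305 = 0.05185
P(A|B2)*P(B2) = 0.133 * 0.695 = 0.092435
P(A) = 0.05185 + 0.092435 = 0.144285

0.144285


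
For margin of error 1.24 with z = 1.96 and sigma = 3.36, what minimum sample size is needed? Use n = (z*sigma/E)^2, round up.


z*sigma/E = 1.96 * 3.36 / 1.24 = 4116/775 ≈ 5.310968
(z*sigma/E)^2 ≈ 28.206378
round up: n = 29

29


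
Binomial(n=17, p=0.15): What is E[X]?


E[X] = n*p = 17 * 0.15 = 2.55

2.55


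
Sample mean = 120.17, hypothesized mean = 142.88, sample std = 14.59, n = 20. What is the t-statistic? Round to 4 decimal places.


t = (xbar - mu0) / (s/sqrt(n))
xbar - mu0 = 120.17 - 142.88 = -22.71
sqrt(20) ≈ 4.47213595
s/sqrt(n) = 14.59 / 4.47213595 ≈ 3.26242318
t = -22.71 / 3.26242318 ≈ -6.961083

-6.9611


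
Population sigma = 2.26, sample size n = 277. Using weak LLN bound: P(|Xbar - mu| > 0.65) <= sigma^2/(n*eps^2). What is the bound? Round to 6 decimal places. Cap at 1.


bound = min(1, sigma^2/(n*eps^2))
sigma^2 = 2.26^2 = 5.1076
n*eps^2 = 277 * 0.65^2 = 277 * 0.4225 = 117.0325
sigma^2/(n*eps^2) = 5.1076 / 117.0325 ≈ 0.04364258

0.043643


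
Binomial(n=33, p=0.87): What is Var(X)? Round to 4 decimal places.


Var = n*p*(1-p) = 33 * 0.87 * 0.13 = 3.7323

3.7323


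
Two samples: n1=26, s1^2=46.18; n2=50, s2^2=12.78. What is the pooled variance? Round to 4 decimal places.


sp^2 = ((n1-1)*s1^2 + (n2-1)*s2^2)/(n1+n2-2)
(n1-1)*s1^2 = 25 * 46.18 = 1154.5
(n2-1)*s2^2 = 49 * 12.78 = 626.22
numerator = 1154.5 + 626.22 = 1780.72
n1+n2-2 = 74
sp^2 = 1780.72 / 74 = 22259/925 ≈ 24.063784

24.0638


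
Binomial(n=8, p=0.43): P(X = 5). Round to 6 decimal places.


P = C(n,k) * p^k * (1-p)^(n-k)
C(8,5) = 56
p^k = 0.43^5 ≈ 0.01470084
(1-p)^(n-k) = 0.57^3 = 0.185193
P = 56 * 0.01470084 * 0.185193 ≈ 0.152460

0.152460


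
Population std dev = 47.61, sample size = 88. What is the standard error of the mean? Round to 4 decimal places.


SE = sigma / sqrt(n)
sqrt(88) ≈ 9.380832
SE = 47.61 / 9.380832 ≈ 5.075243

5.0752


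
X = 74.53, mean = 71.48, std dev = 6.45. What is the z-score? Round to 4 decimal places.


z = (X - mu) / sigma
X - mu = 74.53 - 71.48 = 3.05
z = 3.05 / 6.45 = 61/129 ≈ 0.472868

0.4729


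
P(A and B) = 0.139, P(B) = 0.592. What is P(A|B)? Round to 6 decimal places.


P(A|B) = P(A and B) / P(B) = 0.139 / 0.592 = 139/592 ≈ 0.23479730

0.234797


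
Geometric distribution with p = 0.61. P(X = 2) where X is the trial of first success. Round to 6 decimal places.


P = (1-p)^(k-1) * p
(1-p)^(k-1) = 0.39^1 = 0.39
P = 0.39 * 0.61 = 0.2379

0.237900


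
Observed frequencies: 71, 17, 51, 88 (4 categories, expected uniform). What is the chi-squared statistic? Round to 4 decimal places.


chi2 = sum((O-E)^2/E), E = total/4
total = 227, E = 227/4 = 56.75
(71 - 56.75)^2 / 56.75 = 203.0625 / 56.75 = 3249/908 ≈ 3.578194
(17 - 56.75)^2 / 56.75 = 1580.0625 / 56.75 = 25281/908 ≈ 27.842511
(51 - 56.75)^2 / 56.75 = 33.0625 / 56.75 = 529/908 ≈ 0.582599
(88 - 56.75)^2 / 56.75 = 976.5625 / 56.75 = 15625/908 ≈ 17.208150
chi2 = 11171/227 ≈ 49.211454

49.2115


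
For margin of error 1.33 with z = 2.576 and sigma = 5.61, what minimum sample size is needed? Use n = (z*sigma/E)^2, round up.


z*sigma/E = 2.576 * 5.61 / 1.33 = 25806/2375 ≈ 10.865684
(z*sigma/E)^2 ≈ 118.063093
round up: n = 119

119


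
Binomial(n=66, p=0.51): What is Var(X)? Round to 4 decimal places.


Var = n*p*(1-p) = 66 * 0.51 * 0.49 = 16.4934

16.4934


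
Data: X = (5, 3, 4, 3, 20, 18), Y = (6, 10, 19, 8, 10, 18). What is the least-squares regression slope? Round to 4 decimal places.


b = sum((xi-xbar)(yi-ybar)) / sum((xi-xbar)^2)
n = 6, xbar = 53/6 ≈ 8.833333, ybar = 71/6 ≈ 11.833333
Sxy = sum((xi-xbar)(yi-ybar)) = 341/6 ≈ 56.833333
Sxx = sum((xi-xbar)^2) = 1889/6 ≈ 314.833333
b = Sxy / Sxx = 341/1889 ≈ 0.180519

0.1805


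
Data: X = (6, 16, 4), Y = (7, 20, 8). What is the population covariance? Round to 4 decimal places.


Cov = (1/n)*sum((xi-xbar)(yi-ybar))
n = 3, xbar = 26/3 ≈ 8.666667, ybar = 35/3 ≈ 11.666667
sum((xi-xbar)(yi-ybar)) = 272/3 ≈ 90.666667
Cov = 90.666667 / 3 = 272/9 ≈ 30.222222

30.2222


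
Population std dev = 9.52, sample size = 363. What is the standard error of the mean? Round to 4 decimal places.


SE = sigma / sqrt(n)
sqrt(363) ≈ 19.052559
SE = 9.52 / 19.052559 ≈ 0.499670

0.4997


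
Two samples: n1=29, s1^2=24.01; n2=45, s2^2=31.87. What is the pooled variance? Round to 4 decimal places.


sp^2 = ((n1-1)*s1^2 + (n2-1)*s2^2)/(n1+n2-2)
(n1-1)*s1^2 = 28 * 24.01 = 672.28
(n2-1)*s2^2 = 44 * 31.87 = 1402.28
numerator = 672.28 + 1402.28 = 2074.56
n1+n2-2 = 72
sp^2 = 2074.56 / 72 = 2161/75 ≈ 28.813333

28.8133


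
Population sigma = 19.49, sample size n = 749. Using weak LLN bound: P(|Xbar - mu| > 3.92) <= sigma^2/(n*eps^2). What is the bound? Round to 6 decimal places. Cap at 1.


bound = min(1, sigma^2/(n*eps^2))
sigma^2 = 19.49^2 = 379.8601
n*eps^2 = 749 * 3.92^2 = 749 * 15.3664 = 11509.4336
sigma^2/(n*eps^2) = 379.8601 / 11509.4336 ≈ 0.03300424

0.033004


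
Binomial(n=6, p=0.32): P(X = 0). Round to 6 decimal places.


P = C(n,k) * p^k * (1-p)^(n-k)
C(6,0) = 1
p^k = 0.32^0 = 1
(1-p)^(n-k) = 0.68^6 ≈ 0.09886748
P = 1 * 1 * 0.09886748 ≈ 0.098867

0.098867


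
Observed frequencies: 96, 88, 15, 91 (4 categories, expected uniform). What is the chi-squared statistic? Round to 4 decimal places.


chi2 = sum((O-E)^2/E), E = total/4
total = 290, E = 290/4 = 72.5
(96 - 72.5)^2 / 72.5 = 552.25 / 72.5 = 2209/290 ≈ 7.617241
(88 - 72.5)^2 / 72.5 = 240.25 / 72.5 = 961/290 ≈ 3.313793
(15 - 72.5)^2 / 72.5 = 3306.25 / 72.5 = 2645/58 ≈ 45.603448
(91 - 72.5)^2 / 72.5 = 342.25 / 72.5 = 1369/290 ≈ 4.720690
chi2 = 8882/145 ≈ 61.255172

61.2552


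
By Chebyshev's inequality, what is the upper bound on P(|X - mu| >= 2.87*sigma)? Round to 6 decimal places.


P <= 1/k^2
k^2 = 2.87^2 = 8.2369
1/k^2 = 1 / 8.2369 ≈ 0.12140490

0.121405


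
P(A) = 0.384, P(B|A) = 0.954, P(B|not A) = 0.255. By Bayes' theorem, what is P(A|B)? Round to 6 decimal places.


P(A|B) = P(B|A)*P(A) / P(B), P(B) = P(B|A)*P(A) + P(B|not A)*P(not A)
P(B|A)*P(A) = 0.954 * 0.384 = 0.366336
P(B|not A)*P(not A) = 0.255 * 0.616 = 0.15708
P(B) = 0.366336 + 0.15708 = 0.523416
P(A|B) = 0.366336 / 0.523416 ≈ 0.69989454

0.699895


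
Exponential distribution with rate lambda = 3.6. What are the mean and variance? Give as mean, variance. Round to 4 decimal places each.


mean = 1/lam, var = 1/lam^2
mean = 1 / 3.6 = 5/18 ≈ 0.277778
lam^2 = 3.6^2 = 12.96
var = 1 / 12.96 = 25/324 ≈ 0.077160

0.2778, 0.0772


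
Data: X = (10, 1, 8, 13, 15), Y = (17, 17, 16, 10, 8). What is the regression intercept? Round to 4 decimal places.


a = ybar - b*xbar, where b = sum((xi-xbar)(yi-ybar)) / sum((xi-xbar)^2)
n = 5, xbar = 47/5 = 9.4, ybar = 68/5 = 13.6
Sxy = sum((xi-xbar)(yi-ybar)) = -74.2
Sxx = sum((xi-xbar)^2) = 117.2
b = Sxy / Sxx = -371/586 ≈ -0.633106
a = 13.6 - (-0.633106) * 9.4 = 11457/586 ≈ 19.551195

19.5512


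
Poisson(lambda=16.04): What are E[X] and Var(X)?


E[X] = Var(X) = lambda = 16.04

16.04, 16.04


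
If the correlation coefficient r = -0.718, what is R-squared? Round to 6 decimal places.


R^2 = r^2 = (-0.718)^2 = 0.515524

0.515524


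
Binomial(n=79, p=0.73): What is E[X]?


E[X] = n*p = 79 * 0.73 = 57.67

57.67


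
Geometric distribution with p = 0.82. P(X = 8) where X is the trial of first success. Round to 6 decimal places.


P = (1-p)^(k-1) * p
(1-p)^(k-1) = 0.18^7 ≈ 0.000006122200
P = 0.000006122200 * 0.82 ≈ 0.000005020204

0.000005


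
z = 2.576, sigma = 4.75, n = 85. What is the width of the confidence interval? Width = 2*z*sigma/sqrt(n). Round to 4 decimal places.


width = 2*z*sigma/sqrt(n)
2*z*sigma = 2 * 2.576 * 4.75 = 24.472
sqrt(85) ≈ 9.219544
width = 24.472 / 9.219544 ≈ 2.654361

2.6544


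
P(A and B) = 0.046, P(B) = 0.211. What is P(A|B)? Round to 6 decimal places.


P(A|B) = P(A and B) / P(B) = 0.046 / 0.211 = 46/211 ≈ 0.21800948

0.218009


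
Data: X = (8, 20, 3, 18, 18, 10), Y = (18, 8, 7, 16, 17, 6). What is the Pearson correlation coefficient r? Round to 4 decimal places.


r = sum((xi-xbar)(yi-ybar)) / sqrt(sum((xi-xbar)^2) * sum((yi-ybar)^2))
n = 6, xbar = 77/6 ≈ 12.833333, ybar = 72/6 = 12
Sxy = sum((xi-xbar)(yi-ybar)) = 55
Sxx = sum((xi-xbar)^2) = 1397/6 ≈ 232.833333
Syy = sum((yi-ybar)^2) = 154
sqrt(Sxx*Syy) ≈ 189.357686
r = Sxy / sqrt(Sxx*Syy) = 55 / 189.357686 ≈ 0.290456

0.2905


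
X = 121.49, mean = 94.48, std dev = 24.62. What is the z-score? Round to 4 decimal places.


z = (X - mu) / sigma
X - mu = 121.49 - 94.48 = 27.01
z = 27.01 / 24.62 = 2701/2462 ≈ 1.097076

1.0971


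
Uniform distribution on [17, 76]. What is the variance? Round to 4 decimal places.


Var = (b-a)^2 / 12
(b-a)^2 = (76 - 17)^2 = 3481
Var = 3481/12 ≈ 290.083333

290.0833


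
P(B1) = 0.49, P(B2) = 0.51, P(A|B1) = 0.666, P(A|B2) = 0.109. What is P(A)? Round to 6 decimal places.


P(A) = P(A|B1)*P(B1) + P(A|B2)*P(B2)
P(A|B1)*P(B1) = 0.666 * 0.49 = 0.32634
P(A|B2)*P(B2) = 0.109 * 0.51 = 0.05559
P(A) = 0.32634 + 0.05559 = 0.38193

0.381930
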